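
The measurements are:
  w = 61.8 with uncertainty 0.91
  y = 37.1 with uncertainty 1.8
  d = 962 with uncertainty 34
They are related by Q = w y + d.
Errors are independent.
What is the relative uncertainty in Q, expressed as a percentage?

3.72%

Let p = w·y = 2290. δp/p = √((1·δw/w)² + (1·δy/y)²) = √(0.000217 + 0.00235) = 0.0507, so δp = 116.
Q = p + d: δQ = √(δp² + δd²) = √(13500 + 1160) = 121
Q = 3250, so δQ/Q = 121/3250 = 0.0372.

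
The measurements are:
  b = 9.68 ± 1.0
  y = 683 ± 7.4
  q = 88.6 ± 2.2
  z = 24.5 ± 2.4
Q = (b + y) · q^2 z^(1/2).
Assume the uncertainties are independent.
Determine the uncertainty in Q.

Let u = b + y = 693. δu = √(δb² + δy²) = √(1.00 + 54.8) = 7.47, so δu/u = 0.0108.
Q is then a monomial in u, q, z:
δQ/Q = √((δu/u)² + (2·δq/q)² + (½·δz/z)²) = √(0.000116 + 0.00247 + 0.00240) = 0.0706
Q = 2.69e+07, so δQ = 0.0706 × 2.69e+07 = 1.9e+06.

1.9e+06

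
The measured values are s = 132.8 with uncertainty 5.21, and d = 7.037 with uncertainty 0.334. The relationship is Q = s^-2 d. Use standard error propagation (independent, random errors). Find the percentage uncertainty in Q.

Relative error in a monomial: (δQ/Q)² = Σ (nᵢ · δxᵢ/xᵢ)².
  (-2·δs/s)² = (-2×0.0392)² = 0.00616;  (1·δd/d)² = (1×0.0475)² = 0.00225
δQ/Q = √(0.00841) = 0.0917

9.17%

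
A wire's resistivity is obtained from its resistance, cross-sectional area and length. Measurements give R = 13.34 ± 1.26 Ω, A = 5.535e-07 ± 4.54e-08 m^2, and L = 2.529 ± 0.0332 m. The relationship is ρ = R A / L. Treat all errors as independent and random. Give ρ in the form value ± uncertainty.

Products/powers → add relative errors in quadrature, weighted by exponent:
  (1·δR/R)² = (1×0.0945)² = 0.00892;  (1·δA/A)² = (1×0.0820)² = 0.00673;  (-1·δL/L)² = (-1×0.0131)² = 0.000172
δρ/ρ = √(0.0158) = 0.126
ρ = 2.92e-06 Ω·m, so δρ = 0.126 × 2.92e-06 = 3.67e-07 Ω·m.

(2.920 ± 0.367) × 10^-6 Ω·m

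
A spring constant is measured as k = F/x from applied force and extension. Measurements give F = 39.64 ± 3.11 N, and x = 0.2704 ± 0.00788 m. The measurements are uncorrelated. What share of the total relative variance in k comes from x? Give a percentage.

(δk/k)² = (1·δF/F)² + (-1·δx/x)²
  F term: (1×0.0785)² = 0.00616
  x term: (-1×0.0291)² = 0.000849
Total = 0.00700. Share from x = 0.000849/0.00700 = 0.121.

12.1%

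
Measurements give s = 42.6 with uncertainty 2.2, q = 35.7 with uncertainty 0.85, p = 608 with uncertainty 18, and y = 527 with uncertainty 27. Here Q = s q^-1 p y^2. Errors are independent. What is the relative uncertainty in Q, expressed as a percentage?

12.1%

Since Q is a product/quotient, work with relative uncertainties:
  (1·δs/s)² = (1×0.0516)² = 0.00267;  (-1·δq/q)² = (-1×0.0238)² = 0.000567;  (1·δp/p)² = (1×0.0296)² = 0.000876;  (2·δy/y)² = (2×0.0512)² = 0.0105
δQ/Q = √(0.0146) = 0.121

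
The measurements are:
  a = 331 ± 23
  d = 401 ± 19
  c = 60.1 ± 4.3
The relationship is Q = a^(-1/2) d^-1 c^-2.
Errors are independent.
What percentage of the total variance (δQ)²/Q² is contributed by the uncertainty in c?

(δQ/Q)² = (−½·δa/a)² + (-1·δd/d)² + (-2·δc/c)²
  a term: (-0.5×0.0695)² = 0.00121
  d term: (-1×0.0474)² = 0.00225
  c term: (-2×0.0715)² = 0.0205
Total = 0.0239. Share from c = 0.0205/0.0239 = 0.856.

85.6%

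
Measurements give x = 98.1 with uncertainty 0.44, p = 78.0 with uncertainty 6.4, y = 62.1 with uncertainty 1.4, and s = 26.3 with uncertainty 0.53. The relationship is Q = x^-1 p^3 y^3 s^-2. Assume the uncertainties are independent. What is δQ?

Products/powers → add relative errors in quadrature, weighted by exponent:
  (-1·δx/x)² = (-1×0.00449)² = 2.01e-05;  (3·δp/p)² = (3×0.0821)² = 0.0606;  (3·δy/y)² = (3×0.0225)² = 0.00457;  (-2·δs/s)² = (-2×0.0202)² = 0.00162
δQ/Q = √(0.0668) = 0.258
Q = 1.67e+06, so δQ = 0.258 × 1.67e+06 = 4.33e+05.

4.33e+05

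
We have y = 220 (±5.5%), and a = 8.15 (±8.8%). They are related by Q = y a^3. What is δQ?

Products/powers → add relative errors in quadrature, weighted by exponent:
  (1·δy/y)² = (1×0.0550)² = 0.00302;  (3·δa/a)² = (3×0.0880)² = 0.0697
δQ/Q = √(0.0727) = 0.270
Q = 1.19e+05, so δQ = 0.270 × 1.19e+05 = 32100.

32100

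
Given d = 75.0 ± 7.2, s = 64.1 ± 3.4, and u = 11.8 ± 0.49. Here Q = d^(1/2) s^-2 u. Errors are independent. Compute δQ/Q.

Relative error in a monomial: (δQ/Q)² = Σ (nᵢ · δxᵢ/xᵢ)².
  (½·δd/d)² = (0.5×0.0960)² = 0.00230;  (-2·δs/s)² = (-2×0.0530)² = 0.0113;  (1·δu/u)² = (1×0.0415)² = 0.00172
δQ/Q = √(0.0153) = 0.124

0.124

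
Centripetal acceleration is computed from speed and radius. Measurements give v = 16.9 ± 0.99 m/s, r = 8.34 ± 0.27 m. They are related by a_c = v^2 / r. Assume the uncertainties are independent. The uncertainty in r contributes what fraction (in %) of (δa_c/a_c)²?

(δa_c/a_c)² = (2·δv/v)² + (-1·δr/r)²
  v term: (2×0.0586)² = 0.0137
  r term: (-1×0.0324)² = 0.00105
Total = 0.0148. Share from r = 0.00105/0.0148 = 0.0709.

7.09%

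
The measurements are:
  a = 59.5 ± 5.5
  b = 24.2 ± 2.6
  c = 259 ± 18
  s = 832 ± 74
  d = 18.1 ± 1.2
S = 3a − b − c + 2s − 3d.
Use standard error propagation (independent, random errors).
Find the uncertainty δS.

Absolute uncertainties add in quadrature for a linear combination:
  (3·δa)² = 272;  (δb)² = 6.76;  (δc)² = 324;  (2·δs)² = 21900;  (3·δd)² = 13.0
δS = √(22500) = 150

150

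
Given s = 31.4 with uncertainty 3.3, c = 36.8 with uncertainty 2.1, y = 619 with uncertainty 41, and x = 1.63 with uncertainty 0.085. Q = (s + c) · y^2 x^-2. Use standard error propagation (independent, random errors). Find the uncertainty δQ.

1.75e+06

Let u = s + c = 68.2. δu = √(δs² + δc²) = √(10.9 + 4.41) = 3.91, so δu/u = 0.0574.
Q is then a monomial in u, y, x:
δQ/Q = √((δu/u)² + (2·δy/y)² + (-2·δx/x)²) = √(0.00329 + 0.0175 + 0.0109) = 0.178
Q = 9.84e+06, so δQ = 0.178 × 9.84e+06 = 1.75e+06.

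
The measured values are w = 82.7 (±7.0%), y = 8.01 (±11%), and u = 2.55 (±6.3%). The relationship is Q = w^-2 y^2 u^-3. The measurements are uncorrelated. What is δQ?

Relative error in a monomial: (δQ/Q)² = Σ (nᵢ · δxᵢ/xᵢ)².
  (-2·δw/w)² = (-2×0.0700)² = 0.0196;  (2·δy/y)² = (2×0.110)² = 0.0484;  (-3·δu/u)² = (-3×0.0630)² = 0.0357
δQ/Q = √(0.104) = 0.322
Q = 0.000566, so δQ = 0.322 × 0.000566 = 0.000182.

0.000182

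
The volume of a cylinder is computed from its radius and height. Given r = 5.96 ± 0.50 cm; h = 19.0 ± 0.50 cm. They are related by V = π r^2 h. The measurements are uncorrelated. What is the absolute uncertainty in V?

360 cm^3

Products/powers → add relative errors in quadrature, weighted by exponent:
  (2·δr/r)² = (2×0.0839)² = 0.0282;  (1·δh/h)² = (1×0.0263)² = 0.000693
δV/V = √(0.0288) = 0.170
V = 2120 cm^3, so δV = 0.170 × 2120 = 360 cm^3.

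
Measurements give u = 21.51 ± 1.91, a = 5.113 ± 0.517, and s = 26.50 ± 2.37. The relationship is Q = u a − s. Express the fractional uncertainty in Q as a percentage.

Let p = u·a = 110.0. δp/p = √((1·δu/u)² + (1·δa/a)²) = √(0.00788 + 0.0102) = 0.135, so δp = 14.8.
Q = p − s: δQ = √(δp² + δs²) = √(219 + 5.62) = 15.0
Q = 83.48, so δQ/Q = 15.0/83.48 = 0.180.

18.0%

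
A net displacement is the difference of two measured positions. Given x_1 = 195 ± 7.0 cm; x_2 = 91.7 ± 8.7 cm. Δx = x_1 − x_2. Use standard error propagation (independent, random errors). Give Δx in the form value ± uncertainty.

103 ± 11.2 cm

Each term contributes (cᵢ δxᵢ)² to (δΔx)²:
  (δx_1)² = 49.0;  (δx_2)² = 75.7
δΔx = √(125) = 11.2 cm
Δx = 103 cm.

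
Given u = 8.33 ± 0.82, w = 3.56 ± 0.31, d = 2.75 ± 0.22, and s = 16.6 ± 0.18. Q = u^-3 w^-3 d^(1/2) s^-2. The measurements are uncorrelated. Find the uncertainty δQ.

9.16e-08

Relative error in a monomial: (δQ/Q)² = Σ (nᵢ · δxᵢ/xᵢ)².
  (-3·δu/u)² = (-3×0.0984)² = 0.0872;  (-3·δw/w)² = (-3×0.0871)² = 0.0682;  (½·δd/d)² = (0.5×0.0800)² = 0.00160;  (-2·δs/s)² = (-2×0.0108)² = 0.000470
δQ/Q = √(0.158) = 0.397
Q = 2.31e-07, so δQ = 0.397 × 2.31e-07 = 9.16e-08.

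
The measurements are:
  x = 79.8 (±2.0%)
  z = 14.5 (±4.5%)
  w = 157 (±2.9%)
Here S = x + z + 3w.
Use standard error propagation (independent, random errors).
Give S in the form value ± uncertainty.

Sums and differences: (δS)² = Σ (cᵢ δxᵢ)².
  (δx)² = 2.55;  (δz)² = 0.426;  (3·δw)² = 187
δS = √(190) = 13.8
S = 565.

565 ± 13.8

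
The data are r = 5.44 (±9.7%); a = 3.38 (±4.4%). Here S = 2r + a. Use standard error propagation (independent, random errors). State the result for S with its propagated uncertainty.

Sums and differences: (δS)² = Σ (cᵢ δxᵢ)².
  (2·δr)² = 1.11;  (δa)² = 0.0221
δS = √(1.14) = 1.07
S = 14.3.

14.3 ± 1.07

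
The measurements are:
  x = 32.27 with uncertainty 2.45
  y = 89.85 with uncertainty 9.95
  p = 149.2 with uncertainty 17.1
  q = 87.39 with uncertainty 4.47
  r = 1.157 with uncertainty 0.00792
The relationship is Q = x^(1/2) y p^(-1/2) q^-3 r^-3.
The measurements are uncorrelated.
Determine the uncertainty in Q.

8.18e-06

Q is a product of powers, so relative uncertainties combine in quadrature:
  (½·δx/x)² = (0.5×0.0759)² = 0.00144;  (1·δy/y)² = (1×0.111)² = 0.0123;  (−½·δp/p)² = (-0.5×0.115)² = 0.00328;  (-3·δq/q)² = (-3×0.0512)² = 0.0235;  (-3·δr/r)² = (-3×0.00685)² = 0.000422
δQ/Q = √(0.0410) = 0.202
Q = 4.042e-05, so δQ = 0.202 × 4.042e-05 = 8.18e-06.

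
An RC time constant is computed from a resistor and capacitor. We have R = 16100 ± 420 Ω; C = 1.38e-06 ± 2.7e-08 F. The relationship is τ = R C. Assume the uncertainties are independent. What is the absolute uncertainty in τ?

Each factor contributes (exponent × relative error)² to (δτ/τ)²:
  (1·δR/R)² = (1×0.0261)² = 0.000681;  (1·δC/C)² = (1×0.0196)² = 0.000383
δτ/τ = √(0.00106) = 0.0326
τ = 0.0222 s, so δτ = 0.0326 × 0.0222 = 0.000724 s.

0.000724 s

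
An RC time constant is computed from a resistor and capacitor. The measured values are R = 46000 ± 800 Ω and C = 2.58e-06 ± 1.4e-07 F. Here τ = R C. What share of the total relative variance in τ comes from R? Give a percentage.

9.32%

(δτ/τ)² = (1·δR/R)² + (1·δC/C)²
  R term: (1×0.0174)² = 0.000302
  C term: (1×0.0543)² = 0.00294
Total = 0.00325. Share from R = 0.000302/0.00325 = 0.0932.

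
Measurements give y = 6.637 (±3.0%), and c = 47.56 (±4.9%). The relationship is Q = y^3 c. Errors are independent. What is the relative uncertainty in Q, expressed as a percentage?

Relative error in a monomial: (δQ/Q)² = Σ (nᵢ · δxᵢ/xᵢ)².
  (3·δy/y)² = (3×0.0300)² = 0.00810;  (1·δc/c)² = (1×0.0490)² = 0.00240
δQ/Q = √(0.0105) = 0.102

10.2%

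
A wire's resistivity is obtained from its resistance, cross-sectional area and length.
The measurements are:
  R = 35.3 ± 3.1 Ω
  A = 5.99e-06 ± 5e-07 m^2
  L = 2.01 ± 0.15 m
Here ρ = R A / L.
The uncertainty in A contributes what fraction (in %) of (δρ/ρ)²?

34.4%

(δρ/ρ)² = (1·δR/R)² + (1·δA/A)² + (-1·δL/L)²
  R term: (1×0.0878)² = 0.00771
  A term: (1×0.0835)² = 0.00697
  L term: (-1×0.0746)² = 0.00557
Total = 0.0202. Share from A = 0.00697/0.0202 = 0.344.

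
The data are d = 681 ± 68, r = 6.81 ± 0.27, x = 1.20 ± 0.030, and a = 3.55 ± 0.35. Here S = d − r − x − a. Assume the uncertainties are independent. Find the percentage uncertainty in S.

For a sum/difference, combine absolute errors in quadrature:
  (δd)² = 4620;  (δr)² = 0.0729;  (δx)² = 0.000900;  (δa)² = 0.122
δS = √(4620) = 68.0
S = 669, so δS/S = 68.0/669 = 0.102.

10.2%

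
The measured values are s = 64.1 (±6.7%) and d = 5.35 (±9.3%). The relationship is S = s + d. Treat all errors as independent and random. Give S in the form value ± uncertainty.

69.4 ± 4.32

For a sum/difference, combine absolute errors in quadrature:
  (δs)² = 18.4;  (δd)² = 0.248
δS = √(18.7) = 4.32
S = 69.4.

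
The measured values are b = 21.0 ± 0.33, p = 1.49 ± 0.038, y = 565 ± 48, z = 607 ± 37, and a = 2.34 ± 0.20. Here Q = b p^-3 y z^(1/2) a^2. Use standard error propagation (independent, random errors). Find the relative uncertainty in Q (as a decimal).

Each factor contributes (exponent × relative error)² to (δQ/Q)²:
  (1·δb/b)² = (1×0.0157)² = 0.000247;  (-3·δp/p)² = (-3×0.0255)² = 0.00585;  (1·δy/y)² = (1×0.0850)² = 0.00722;  (½·δz/z)² = (0.5×0.0610)² = 0.000929;  (2·δa/a)² = (2×0.0855)² = 0.0292
δQ/Q = √(0.0435) = 0.208

0.208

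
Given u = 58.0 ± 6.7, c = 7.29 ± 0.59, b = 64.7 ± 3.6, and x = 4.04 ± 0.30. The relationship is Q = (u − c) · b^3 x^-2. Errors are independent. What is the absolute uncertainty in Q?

Let w = u − c = 50.7. δw = √(δu² + δc²) = √(44.9 + 0.348) = 6.73, so δw/w = 0.133.
Q is then a monomial in w, b, x:
δQ/Q = √((δw/w)² + (3·δb/b)² + (-2·δx/x)²) = √(0.0176 + 0.0279 + 0.0221) = 0.260
Q = 8.41e+05, so δQ = 0.260 × 8.41e+05 = 2.19e+05.

2.19e+05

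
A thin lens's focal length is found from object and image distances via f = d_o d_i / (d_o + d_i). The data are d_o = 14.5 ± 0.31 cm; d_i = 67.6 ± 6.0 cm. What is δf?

0.281 cm

∂f/∂d_o = (d_i/(d_o+d_i))² = 0.678;  ∂f/∂d_i = (d_o/(d_o+d_i))² = 0.0312
δf = √((∂f/∂d_o · δd_o)² + (∂f/∂d_i · δd_i)²) = √(0.0442 + 0.0350) = 0.281 cm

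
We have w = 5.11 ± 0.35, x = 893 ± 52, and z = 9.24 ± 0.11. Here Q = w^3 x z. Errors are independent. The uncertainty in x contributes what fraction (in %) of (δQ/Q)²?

7.41%

(δQ/Q)² = (3·δw/w)² + (1·δx/x)² + (1·δz/z)²
  w term: (3×0.0685)² = 0.0422
  x term: (1×0.0582)² = 0.00339
  z term: (1×0.0119)² = 0.000142
Total = 0.0458. Share from x = 0.00339/0.0458 = 0.0741.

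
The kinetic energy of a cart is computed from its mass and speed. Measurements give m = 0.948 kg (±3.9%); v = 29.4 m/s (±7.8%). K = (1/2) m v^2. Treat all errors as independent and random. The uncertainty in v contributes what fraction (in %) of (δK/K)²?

(δK/K)² = (1·δm/m)² + (2·δv/v)²
  m term: (1×0.0390)² = 0.00152
  v term: (2×0.0780)² = 0.0243
Total = 0.0259. Share from v = 0.0243/0.0259 = 0.941.

94.1%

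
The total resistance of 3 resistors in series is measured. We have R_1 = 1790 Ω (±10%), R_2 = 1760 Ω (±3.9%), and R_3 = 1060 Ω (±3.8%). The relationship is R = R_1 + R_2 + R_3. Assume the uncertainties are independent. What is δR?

Each term contributes (cᵢ δxᵢ)² to (δR)²:
  (δR_1)² = 32000;  (δR_2)² = 4710;  (δR_3)² = 1620
δR = √(38400) = 196 Ω

196 Ω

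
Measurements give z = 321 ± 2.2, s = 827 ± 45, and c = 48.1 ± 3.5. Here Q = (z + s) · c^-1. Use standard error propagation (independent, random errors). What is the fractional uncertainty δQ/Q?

0.0827

Let u = z + s = 1150. δu = √(δz² + δs²) = √(4.84 + 2020) = 45.1, so δu/u = 0.0392.
Q is then a monomial in u, c:
δQ/Q = √((δu/u)² + (-1·δc/c)²) = √(0.00154 + 0.00529) = 0.0827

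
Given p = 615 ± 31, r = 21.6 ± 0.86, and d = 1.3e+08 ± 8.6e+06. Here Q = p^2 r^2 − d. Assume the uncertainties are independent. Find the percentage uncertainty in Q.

52.2%

Let w = p^2·r^2 = 1.76e+08. δw/w = √((2·δp/p)² + (2·δr/r)²) = √(0.0102 + 0.00634) = 0.128, so δw = 2.27e+07.
Q = w − d: δQ = √(δw² + δd²) = √(5.14e+14 + 7.4e+13) = 2.42e+07
Q = 4.65e+07, so δQ/Q = 2.42e+07/4.65e+07 = 0.522.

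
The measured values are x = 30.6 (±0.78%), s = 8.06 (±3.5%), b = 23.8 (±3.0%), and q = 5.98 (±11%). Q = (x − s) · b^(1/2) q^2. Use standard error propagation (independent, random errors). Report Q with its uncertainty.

3930 ± 870

Let u = x − s = 22.5. δu = √(δx² + δs²) = √(0.0570 + 0.0796) = 0.370, so δu/u = 0.0164.
Q is then a monomial in u, b, q:
δQ/Q = √((δu/u)² + (½·δb/b)² + (2·δq/q)²) = √(0.000269 + 0.000225 + 0.0484) = 0.221
Q = 3930, so δQ = 0.221 × 3930 = 870.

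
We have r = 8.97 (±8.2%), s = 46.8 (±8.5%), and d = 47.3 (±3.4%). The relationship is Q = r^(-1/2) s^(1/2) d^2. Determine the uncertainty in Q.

460

Since Q is a product/quotient, work with relative uncertainties:
  (−½·δr/r)² = (-0.5×0.0820)² = 0.00168;  (½·δs/s)² = (0.5×0.0850)² = 0.00181;  (2·δd/d)² = (2×0.0340)² = 0.00462
δQ/Q = √(0.00811) = 0.0901
Q = 5110, so δQ = 0.0901 × 5110 = 460.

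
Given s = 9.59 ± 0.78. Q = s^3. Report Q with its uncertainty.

Q ∝ s^3, so δQ/Q = |3| · δs/s = 3 × 0.0813 = 0.244.
Q = 882, so δQ = 0.244 × 882 = 215.

882 ± 215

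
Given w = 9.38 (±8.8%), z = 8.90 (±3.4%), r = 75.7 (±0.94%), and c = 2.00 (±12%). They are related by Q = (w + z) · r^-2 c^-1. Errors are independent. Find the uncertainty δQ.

Let u = w + z = 18.3. δu = √(δw² + δz²) = √(0.681 + 0.0916) = 0.879, so δu/u = 0.0481.
Q is then a monomial in u, r, c:
δQ/Q = √((δu/u)² + (-2·δr/r)² + (-1·δc/c)²) = √(0.00231 + 0.000353 + 0.0144) = 0.131
Q = 0.00159, so δQ = 0.131 × 0.00159 = 0.000208.

0.000208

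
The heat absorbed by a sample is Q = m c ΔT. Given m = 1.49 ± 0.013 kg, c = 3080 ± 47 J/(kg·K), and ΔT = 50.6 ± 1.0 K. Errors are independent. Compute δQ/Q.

0.0264

Since Q is a product/quotient, work with relative uncertainties:
  (1·δm/m)² = (1×0.00872)² = 7.61e-05;  (1·δc/c)² = (1×0.0153)² = 0.000233;  (1·δΔT/ΔT)² = (1×0.0198)² = 0.000391
δQ/Q = √(0.000700) = 0.0264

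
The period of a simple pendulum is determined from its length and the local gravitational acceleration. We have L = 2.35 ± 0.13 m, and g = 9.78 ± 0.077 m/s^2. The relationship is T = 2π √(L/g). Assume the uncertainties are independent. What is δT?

0.0860 s

Relative error in a monomial: (δT/T)² = Σ (nᵢ · δxᵢ/xᵢ)².
  (½·δL/L)² = (0.5×0.0553)² = 0.000765;  (−½·δg/g)² = (-0.5×0.00787)² = 1.55e-05
δT/T = √(0.000781) = 0.0279
T = 3.08 s, so δT = 0.0279 × 3.08 = 0.0860 s.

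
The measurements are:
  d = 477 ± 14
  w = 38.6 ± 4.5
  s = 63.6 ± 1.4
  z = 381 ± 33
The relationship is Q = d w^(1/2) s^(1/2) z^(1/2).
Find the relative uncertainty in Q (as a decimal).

0.0791

Products/powers → add relative errors in quadrature, weighted by exponent:
  (1·δd/d)² = (1×0.0294)² = 0.000861;  (½·δw/w)² = (0.5×0.117)² = 0.00340;  (½·δs/s)² = (0.5×0.0220)² = 0.000121;  (½·δz/z)² = (0.5×0.0866)² = 0.00188
δQ/Q = √(0.00626) = 0.0791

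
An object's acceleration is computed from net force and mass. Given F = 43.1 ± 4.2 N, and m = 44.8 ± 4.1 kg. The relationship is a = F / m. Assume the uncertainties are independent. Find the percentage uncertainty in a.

13.4%

For a monomial a ∝ F, m^-1, fractional errors add in quadrature:
  (1·δF/F)² = (1×0.0974)² = 0.00950;  (-1·δm/m)² = (-1×0.0915)² = 0.00838
δa/a = √(0.0179) = 0.134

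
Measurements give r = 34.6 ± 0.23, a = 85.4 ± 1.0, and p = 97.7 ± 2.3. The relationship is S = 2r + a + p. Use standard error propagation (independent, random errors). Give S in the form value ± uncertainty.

252 ± 2.55

Each term contributes (cᵢ δxᵢ)² to (δS)²:
  (2·δr)² = 0.212;  (δa)² = 1.00;  (δp)² = 5.29
δS = √(6.50) = 2.55
S = 252.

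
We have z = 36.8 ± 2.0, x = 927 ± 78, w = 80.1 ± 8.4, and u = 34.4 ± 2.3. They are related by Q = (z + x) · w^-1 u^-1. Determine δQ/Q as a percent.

14.8%

Let h = z + x = 964. δh = √(δz² + δx²) = √(4.00 + 6080) = 78.0, so δh/h = 0.0810.
Q is then a monomial in h, w, u:
δQ/Q = √((δh/h)² + (-1·δw/w)² + (-1·δu/u)²) = √(0.00655 + 0.0110 + 0.00447) = 0.148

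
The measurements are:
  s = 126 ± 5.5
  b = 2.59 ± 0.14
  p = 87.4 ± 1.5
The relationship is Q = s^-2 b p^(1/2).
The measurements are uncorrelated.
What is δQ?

0.000157

For a monomial Q ∝ s^-2, b, p^(1/2), fractional errors add in quadrature:
  (-2·δs/s)² = (-2×0.0437)² = 0.00762;  (1·δb/b)² = (1×0.0541)² = 0.00292;  (½·δp/p)² = (0.5×0.0172)² = 7.36e-05
δQ/Q = √(0.0106) = 0.103
Q = 0.00153, so δQ = 0.103 × 0.00153 = 0.000157.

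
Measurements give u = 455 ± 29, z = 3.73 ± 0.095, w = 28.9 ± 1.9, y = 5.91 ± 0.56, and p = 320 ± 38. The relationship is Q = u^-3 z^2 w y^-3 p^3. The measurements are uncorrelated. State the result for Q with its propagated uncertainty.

0.678 ± 0.340

Each factor contributes (exponent × relative error)² to (δQ/Q)²:
  (-3·δu/u)² = (-3×0.0637)² = 0.0366;  (2·δz/z)² = (2×0.0255)² = 0.00259;  (1·δw/w)² = (1×0.0657)² = 0.00432;  (-3·δy/y)² = (-3×0.0948)² = 0.0808;  (3·δp/p)² = (3×0.119)² = 0.127
δQ/Q = √(0.251) = 0.501
Q = 0.678, so δQ = 0.501 × 0.678 = 0.340.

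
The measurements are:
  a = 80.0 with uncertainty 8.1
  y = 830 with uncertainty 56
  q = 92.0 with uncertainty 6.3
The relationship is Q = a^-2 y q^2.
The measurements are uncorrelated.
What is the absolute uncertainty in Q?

278

Relative error in a monomial: (δQ/Q)² = Σ (nᵢ · δxᵢ/xᵢ)².
  (-2·δa/a)² = (-2×0.101)² = 0.0410;  (1·δy/y)² = (1×0.0675)² = 0.00455;  (2·δq/q)² = (2×0.0685)² = 0.0188
δQ/Q = √(0.0643) = 0.254
Q = 1100, so δQ = 0.254 × 1100 = 278.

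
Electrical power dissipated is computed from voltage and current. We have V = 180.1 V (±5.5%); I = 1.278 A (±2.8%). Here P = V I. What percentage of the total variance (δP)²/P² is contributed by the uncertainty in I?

20.6%

(δP/P)² = (1·δV/V)² + (1·δI/I)²
  V term: (1×0.0550)² = 0.00302
  I term: (1×0.0280)² = 0.000784
Total = 0.00381. Share from I = 0.000784/0.00381 = 0.206.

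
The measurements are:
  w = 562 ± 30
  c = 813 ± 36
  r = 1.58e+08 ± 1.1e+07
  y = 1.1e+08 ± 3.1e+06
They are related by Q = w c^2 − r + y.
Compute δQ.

Let p = w·c^2 = 3.71e+08. δp/p = √((1·δw/w)² + (2·δc/c)²) = √(0.00285 + 0.00784) = 0.103, so δp = 3.84e+07.
Q = p − r + y: δQ = √(δp² + δr² + δy²) = √(1.48e+15 + 1.21e+14 + 9.61e+12) = 4.01e+07

4.01e+07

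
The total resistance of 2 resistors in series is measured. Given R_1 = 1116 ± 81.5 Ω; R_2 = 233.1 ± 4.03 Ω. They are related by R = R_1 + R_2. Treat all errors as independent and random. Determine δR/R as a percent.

For a sum/difference, combine absolute errors in quadrature:
  (δR_1)² = 6640;  (δR_2)² = 16.2
δR = √(6660) = 81.6 Ω
R = 1349 Ω, so δR/R = 81.6/1349 = 0.0605.

6.05%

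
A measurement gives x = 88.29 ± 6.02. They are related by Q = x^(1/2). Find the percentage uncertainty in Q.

Q ∝ x^(1/2), so δQ/Q = |½| · δx/x = 0.5 × 0.0682 = 0.0341.

3.41%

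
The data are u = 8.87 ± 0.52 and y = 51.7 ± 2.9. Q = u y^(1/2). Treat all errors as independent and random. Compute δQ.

Q is a product of powers, so relative uncertainties combine in quadrature:
  (1·δu/u)² = (1×0.0586)² = 0.00344;  (½·δy/y)² = (0.5×0.0561)² = 0.000787
δQ/Q = √(0.00422) = 0.0650
Q = 63.8, so δQ = 0.0650 × 63.8 = 4.14.

4.14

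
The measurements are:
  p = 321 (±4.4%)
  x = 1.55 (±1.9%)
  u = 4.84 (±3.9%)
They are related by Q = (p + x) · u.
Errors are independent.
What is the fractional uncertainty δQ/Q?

Let w = p + x = 323. δw = √(δp² + δx²) = √(199 + 0.000867) = 14.1, so δw/w = 0.0438.
Q is then a monomial in w, u:
δQ/Q = √((δw/w)² + (1·δu/u)²) = √(0.00192 + 0.00152) = 0.0586

0.0586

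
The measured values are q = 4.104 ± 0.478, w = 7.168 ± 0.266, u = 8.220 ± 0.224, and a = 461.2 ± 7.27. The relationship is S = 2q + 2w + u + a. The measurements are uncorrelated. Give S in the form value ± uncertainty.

For a sum/difference, combine absolute errors in quadrature:
  (2·δq)² = 0.914;  (2·δw)² = 0.283;  (δu)² = 0.0502;  (δa)² = 52.9
δS = √(54.1) = 7.36
S = 492.0.

492.0 ± 7.36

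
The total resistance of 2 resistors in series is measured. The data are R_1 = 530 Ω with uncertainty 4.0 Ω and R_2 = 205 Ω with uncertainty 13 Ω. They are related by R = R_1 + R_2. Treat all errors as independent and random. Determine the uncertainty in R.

13.6 Ω

R is a linear combination, so absolute uncertainties add in quadrature:
  (δR_1)² = 16.0;  (δR_2)² = 169
δR = √(185) = 13.6 Ω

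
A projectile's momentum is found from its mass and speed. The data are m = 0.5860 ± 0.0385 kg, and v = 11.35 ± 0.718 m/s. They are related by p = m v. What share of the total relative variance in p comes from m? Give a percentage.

51.9%

(δp/p)² = (1·δm/m)² + (1·δv/v)²
  m term: (1×0.0657)² = 0.00432
  v term: (1×0.0633)² = 0.00400
Total = 0.00832. Share from m = 0.00432/0.00832 = 0.519.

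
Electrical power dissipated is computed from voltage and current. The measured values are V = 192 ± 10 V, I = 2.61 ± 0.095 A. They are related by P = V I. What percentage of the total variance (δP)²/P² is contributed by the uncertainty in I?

(δP/P)² = (1·δV/V)² + (1·δI/I)²
  V term: (1×0.0521)² = 0.00271
  I term: (1×0.0364)² = 0.00132
Total = 0.00404. Share from I = 0.00132/0.00404 = 0.328.

32.8%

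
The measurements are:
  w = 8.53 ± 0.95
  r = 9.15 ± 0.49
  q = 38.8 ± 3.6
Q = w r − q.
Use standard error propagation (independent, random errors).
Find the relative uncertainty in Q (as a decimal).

Let p = w·r = 78.0. δp/p = √((1·δw/w)² + (1·δr/r)²) = √(0.0124 + 0.00287) = 0.124, so δp = 9.65.
Q = p − q: δQ = √(δp² + δq²) = √(93.0 + 13.0) = 10.3
Q = 39.2, so δQ/Q = 10.3/39.2 = 0.262.

0.262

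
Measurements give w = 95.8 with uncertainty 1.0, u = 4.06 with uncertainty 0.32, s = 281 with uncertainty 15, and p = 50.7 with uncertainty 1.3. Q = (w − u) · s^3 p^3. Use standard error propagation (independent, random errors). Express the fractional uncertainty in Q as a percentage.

17.8%

Let h = w − u = 91.7. δh = √(δw² + δu²) = √(1.00 + 0.102) = 1.05, so δh/h = 0.0114.
Q is then a monomial in h, s, p:
δQ/Q = √((δh/h)² + (3·δs/s)² + (3·δp/p)²) = √(0.000131 + 0.0256 + 0.00592) = 0.178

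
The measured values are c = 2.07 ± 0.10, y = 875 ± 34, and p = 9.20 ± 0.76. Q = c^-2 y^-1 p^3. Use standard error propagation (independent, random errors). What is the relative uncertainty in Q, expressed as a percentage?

Products/powers → add relative errors in quadrature, weighted by exponent:
  (-2·δc/c)² = (-2×0.0483)² = 0.00934;  (-1·δy/y)² = (-1×0.0389)² = 0.00151;  (3·δp/p)² = (3×0.0826)² = 0.0614
δQ/Q = √(0.0723) = 0.269

26.9%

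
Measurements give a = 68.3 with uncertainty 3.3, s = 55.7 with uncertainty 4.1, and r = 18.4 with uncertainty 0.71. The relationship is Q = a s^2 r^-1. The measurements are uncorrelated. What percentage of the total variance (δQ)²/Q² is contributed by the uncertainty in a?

(δQ/Q)² = (1·δa/a)² + (2·δs/s)² + (-1·δr/r)²
  a term: (1×0.0483)² = 0.00233
  s term: (2×0.0736)² = 0.0217
  r term: (-1×0.0386)² = 0.00149
Total = 0.0255. Share from a = 0.00233/0.0255 = 0.0916.

9.16%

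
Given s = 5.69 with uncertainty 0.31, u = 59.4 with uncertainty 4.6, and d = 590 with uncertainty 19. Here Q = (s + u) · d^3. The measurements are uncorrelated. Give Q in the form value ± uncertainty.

Let w = s + u = 65.1. δw = √(δs² + δu²) = √(0.0961 + 21.2) = 4.61, so δw/w = 0.0708.
Q is then a monomial in w, d:
δQ/Q = √((δw/w)² + (3·δd/d)²) = √(0.00502 + 0.00933) = 0.120
Q = 1.34e+10, so δQ = 0.120 × 1.34e+10 = 1.6e+09.

(1.34 ± 0.160) × 10^10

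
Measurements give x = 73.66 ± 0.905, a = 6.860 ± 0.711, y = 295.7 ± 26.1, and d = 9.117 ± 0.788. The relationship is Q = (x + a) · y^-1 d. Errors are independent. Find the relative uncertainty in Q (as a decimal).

Let u = x + a = 80.52. δu = √(δx² + δa²) = √(0.819 + 0.506) = 1.15, so δu/u = 0.0143.
Q is then a monomial in u, y, d:
δQ/Q = √((δu/u)² + (-1·δy/y)² + (1·δd/d)²) = √(0.000204 + 0.00779 + 0.00747) = 0.124

0.124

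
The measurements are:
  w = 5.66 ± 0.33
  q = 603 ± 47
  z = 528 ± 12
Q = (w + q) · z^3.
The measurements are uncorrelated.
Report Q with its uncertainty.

Let u = w + q = 609. δu = √(δw² + δq²) = √(0.109 + 2210) = 47.0, so δu/u = 0.0772.
Q is then a monomial in u, z:
δQ/Q = √((δu/u)² + (3·δz/z)²) = √(0.00596 + 0.00465) = 0.103
Q = 8.96e+10, so δQ = 0.103 × 8.96e+10 = 9.23e+09.

(8.96 ± 0.923) × 10^10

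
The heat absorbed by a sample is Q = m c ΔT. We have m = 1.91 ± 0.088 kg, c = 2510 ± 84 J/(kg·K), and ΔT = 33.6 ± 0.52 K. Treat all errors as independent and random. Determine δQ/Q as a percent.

5.90%

For a monomial Q ∝ m, c, ΔT, fractional errors add in quadrature:
  (1·δm/m)² = (1×0.0461)² = 0.00212;  (1·δc/c)² = (1×0.0335)² = 0.00112;  (1·δΔT/ΔT)² = (1×0.0155)² = 0.000240
δQ/Q = √(0.00348) = 0.0590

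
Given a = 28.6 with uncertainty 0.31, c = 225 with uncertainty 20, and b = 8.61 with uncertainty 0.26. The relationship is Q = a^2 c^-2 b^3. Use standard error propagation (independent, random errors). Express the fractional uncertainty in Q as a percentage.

Relative error in a monomial: (δQ/Q)² = Σ (nᵢ · δxᵢ/xᵢ)².
  (2·δa/a)² = (2×0.0108)² = 0.000470;  (-2·δc/c)² = (-2×0.0889)² = 0.0316;  (3·δb/b)² = (3×0.0302)² = 0.00821
δQ/Q = √(0.0403) = 0.201

20.1%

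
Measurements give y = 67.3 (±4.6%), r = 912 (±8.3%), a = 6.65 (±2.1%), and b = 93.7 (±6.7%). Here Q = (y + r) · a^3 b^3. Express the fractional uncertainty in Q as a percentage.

Let u = y + r = 979. δu = √(δy² + δr²) = √(9.58 + 5730) = 75.8, so δu/u = 0.0774.
Q is then a monomial in u, a, b:
δQ/Q = √((δu/u)² + (3·δa/a)² + (3·δb/b)²) = √(0.00598 + 0.00397 + 0.0404) = 0.224

22.4%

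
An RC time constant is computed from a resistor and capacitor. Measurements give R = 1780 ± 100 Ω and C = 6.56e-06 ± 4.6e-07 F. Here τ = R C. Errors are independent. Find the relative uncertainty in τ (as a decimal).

Each factor contributes (exponent × relative error)² to (δτ/τ)²:
  (1·δR/R)² = (1×0.0562)² = 0.00316;  (1·δC/C)² = (1×0.0701)² = 0.00492
δτ/τ = √(0.00807) = 0.0899

0.0899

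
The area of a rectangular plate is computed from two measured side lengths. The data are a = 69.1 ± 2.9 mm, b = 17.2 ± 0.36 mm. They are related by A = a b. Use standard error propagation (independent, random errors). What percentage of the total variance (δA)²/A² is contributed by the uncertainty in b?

(δA/A)² = (1·δa/a)² + (1·δb/b)²
  a term: (1×0.0420)² = 0.00176
  b term: (1×0.0209)² = 0.000438
Total = 0.00220. Share from b = 0.000438/0.00220 = 0.199.

19.9%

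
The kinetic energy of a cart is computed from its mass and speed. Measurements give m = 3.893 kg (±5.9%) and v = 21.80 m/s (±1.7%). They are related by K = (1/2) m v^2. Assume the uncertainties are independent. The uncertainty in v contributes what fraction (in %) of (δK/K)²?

24.9%

(δK/K)² = (1·δm/m)² + (2·δv/v)²
  m term: (1×0.0590)² = 0.00348
  v term: (2×0.0170)² = 0.00116
Total = 0.00464. Share from v = 0.00116/0.00464 = 0.249.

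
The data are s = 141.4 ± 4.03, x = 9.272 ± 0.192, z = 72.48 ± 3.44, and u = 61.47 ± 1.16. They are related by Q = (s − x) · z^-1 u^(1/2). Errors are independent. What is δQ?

0.818

Let w = s − x = 132.1. δw = √(δs² + δx²) = √(16.2 + 0.0369) = 4.03, so δw/w = 0.0305.
Q is then a monomial in w, z, u:
δQ/Q = √((δw/w)² + (-1·δz/z)² + (½·δu/u)²) = √(0.000932 + 0.00225 + 8.9e-05) = 0.0572
Q = 14.29, so δQ = 0.0572 × 14.29 = 0.818.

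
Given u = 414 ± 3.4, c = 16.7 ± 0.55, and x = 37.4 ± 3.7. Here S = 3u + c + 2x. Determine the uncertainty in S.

12.6

S is a linear combination, so absolute uncertainties add in quadrature:
  (3·δu)² = 104;  (δc)² = 0.303;  (2·δx)² = 54.8
δS = √(159) = 12.6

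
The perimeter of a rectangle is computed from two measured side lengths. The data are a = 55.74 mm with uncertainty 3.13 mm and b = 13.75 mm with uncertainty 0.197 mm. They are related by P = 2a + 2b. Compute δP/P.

0.0451

P is a linear combination, so absolute uncertainties add in quadrature:
  (2·δa)² = 39.2;  (2·δb)² = 0.155
δP = √(39.3) = 6.27 mm
P = 139.0 mm, so δP/P = 6.27/139.0 = 0.0451.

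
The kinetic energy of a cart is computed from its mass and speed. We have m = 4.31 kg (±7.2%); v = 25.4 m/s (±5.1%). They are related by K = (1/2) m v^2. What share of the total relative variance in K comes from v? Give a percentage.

66.7%

(δK/K)² = (1·δm/m)² + (2·δv/v)²
  m term: (1×0.0720)² = 0.00518
  v term: (2×0.0510)² = 0.0104
Total = 0.0156. Share from v = 0.0104/0.0156 = 0.667.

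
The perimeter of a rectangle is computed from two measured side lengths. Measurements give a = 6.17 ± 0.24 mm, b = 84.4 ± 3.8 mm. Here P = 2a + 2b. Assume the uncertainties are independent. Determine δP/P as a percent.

4.20%

Sums and differences: (δP)² = Σ (cᵢ δxᵢ)².
  (2·δa)² = 0.230;  (2·δb)² = 57.8
δP = √(58.0) = 7.62 mm
P = 181 mm, so δP/P = 7.62/181 = 0.0420.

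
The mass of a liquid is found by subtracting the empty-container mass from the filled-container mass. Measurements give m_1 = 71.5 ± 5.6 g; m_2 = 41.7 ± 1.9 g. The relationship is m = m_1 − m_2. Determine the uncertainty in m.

5.91 g

Absolute uncertainties add in quadrature for a linear combination:
  (δm_1)² = 31.4;  (δm_2)² = 3.61
δm = √(35.0) = 5.91 g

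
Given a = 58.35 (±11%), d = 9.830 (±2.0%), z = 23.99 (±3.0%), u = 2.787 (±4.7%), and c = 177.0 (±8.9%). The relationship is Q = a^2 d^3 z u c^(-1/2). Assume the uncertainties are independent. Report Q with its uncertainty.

Relative error in a monomial: (δQ/Q)² = Σ (nᵢ · δxᵢ/xᵢ)².
  (2·δa/a)² = (2×0.110)² = 0.0484;  (3·δd/d)² = (3×0.0200)² = 0.00360;  (1·δz/z)² = (1×0.0300)² = 0.000900;  (1·δu/u)² = (1×0.0470)² = 0.00221;  (−½·δc/c)² = (-0.5×0.0890)² = 0.00198
δQ/Q = √(0.0571) = 0.239
Q = 1.625e+07, so δQ = 0.239 × 1.625e+07 = 3.88e+06.

(1.625 ± 0.388) × 10^7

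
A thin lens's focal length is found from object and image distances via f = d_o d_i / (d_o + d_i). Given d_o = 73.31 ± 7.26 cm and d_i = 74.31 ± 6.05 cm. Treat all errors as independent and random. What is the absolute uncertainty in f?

∂f/∂d_o = (d_i/(d_o+d_i))² = 0.253;  ∂f/∂d_i = (d_o/(d_o+d_i))² = 0.247
δf = √((∂f/∂d_o · δd_o)² + (∂f/∂d_i · δd_i)²) = √(3.38 + 2.23) = 2.37 cm

2.37 cm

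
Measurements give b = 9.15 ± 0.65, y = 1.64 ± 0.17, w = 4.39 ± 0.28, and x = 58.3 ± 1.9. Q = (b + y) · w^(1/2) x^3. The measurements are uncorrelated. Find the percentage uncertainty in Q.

12.0%

Let u = b + y = 10.8. δu = √(δb² + δy²) = √(0.423 + 0.0289) = 0.672, so δu/u = 0.0623.
Q is then a monomial in u, w, x:
δQ/Q = √((δu/u)² + (½·δw/w)² + (3·δx/x)²) = √(0.00388 + 0.00102 + 0.00956) = 0.120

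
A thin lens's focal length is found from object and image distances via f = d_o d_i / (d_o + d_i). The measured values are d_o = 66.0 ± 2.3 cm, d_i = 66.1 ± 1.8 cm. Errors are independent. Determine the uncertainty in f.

0.730 cm

∂f/∂d_o = (d_i/(d_o+d_i))² = 0.250;  ∂f/∂d_i = (d_o/(d_o+d_i))² = 0.250
δf = √((∂f/∂d_o · δd_o)² + (∂f/∂d_i · δd_i)²) = √(0.332 + 0.202) = 0.730 cm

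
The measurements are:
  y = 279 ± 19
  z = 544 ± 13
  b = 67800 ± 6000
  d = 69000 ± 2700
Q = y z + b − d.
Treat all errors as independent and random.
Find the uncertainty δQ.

12800

Let p = y·z = 1.52e+05. δp/p = √((1·δy/y)² + (1·δz/z)²) = √(0.00464 + 0.000571) = 0.0722, so δp = 11000.
Q = p + b − d: δQ = √(δp² + δb² + δd²) = √(1.2e+08 + 3.6e+07 + 7.29e+06) = 12800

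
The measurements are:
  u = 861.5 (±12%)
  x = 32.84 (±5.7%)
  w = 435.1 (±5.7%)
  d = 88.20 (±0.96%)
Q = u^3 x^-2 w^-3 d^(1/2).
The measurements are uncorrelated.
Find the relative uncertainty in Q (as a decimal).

Products/powers → add relative errors in quadrature, weighted by exponent:
  (3·δu/u)² = (3×0.120)² = 0.130;  (-2·δx/x)² = (-2×0.0570)² = 0.0130;  (-3·δw/w)² = (-3×0.0570)² = 0.0292;  (½·δd/d)² = (0.5×0.00960)² = 2.3e-05
δQ/Q = √(0.172) = 0.415

0.415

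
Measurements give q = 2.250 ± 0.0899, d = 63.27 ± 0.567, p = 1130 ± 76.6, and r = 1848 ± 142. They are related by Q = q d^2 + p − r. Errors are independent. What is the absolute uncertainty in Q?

Let w = q·d^2 = 9007. δw/w = √((1·δq/q)² + (2·δd/d)²) = √(0.00160 + 0.000321) = 0.0438, so δw = 394.
Q = w + p − r: δQ = √(δw² + δp² + δr²) = √(1.56e+05 + 5870 + 20200) = 426

426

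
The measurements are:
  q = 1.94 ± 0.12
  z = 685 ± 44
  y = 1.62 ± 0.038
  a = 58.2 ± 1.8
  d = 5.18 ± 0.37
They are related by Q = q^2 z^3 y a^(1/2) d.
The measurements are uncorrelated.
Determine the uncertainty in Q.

Relative error in a monomial: (δQ/Q)² = Σ (nᵢ · δxᵢ/xᵢ)².
  (2·δq/q)² = (2×0.0619)² = 0.0153;  (3·δz/z)² = (3×0.0642)² = 0.0371;  (1·δy/y)² = (1×0.0235)² = 0.000550;  (½·δa/a)² = (0.5×0.0309)² = 0.000239;  (1·δd/d)² = (1×0.0714)² = 0.00510
δQ/Q = √(0.0583) = 0.242
Q = 7.74e+10, so δQ = 0.242 × 7.74e+10 = 1.87e+10.

1.87e+10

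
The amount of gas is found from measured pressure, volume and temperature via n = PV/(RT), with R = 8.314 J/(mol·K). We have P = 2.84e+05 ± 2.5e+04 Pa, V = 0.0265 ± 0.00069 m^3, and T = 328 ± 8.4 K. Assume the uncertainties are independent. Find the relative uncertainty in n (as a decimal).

0.0953

For a monomial n ∝ P, V, T^-1, fractional errors add in quadrature:
  (1·δP/P)² = (1×0.0880)² = 0.00775;  (1·δV/V)² = (1×0.0260)² = 0.000678;  (-1·δT/T)² = (-1×0.0256)² = 0.000656
δn/n = √(0.00908) = 0.0953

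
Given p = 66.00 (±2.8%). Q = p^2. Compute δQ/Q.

Q ∝ p^2, so δQ/Q = |2| · δp/p = 2 × 0.0280 = 0.0560.

0.0560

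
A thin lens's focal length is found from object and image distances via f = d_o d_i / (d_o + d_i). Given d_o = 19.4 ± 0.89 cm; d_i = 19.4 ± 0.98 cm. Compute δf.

0.331 cm

∂f/∂d_o = (d_i/(d_o+d_i))² = 0.250;  ∂f/∂d_i = (d_o/(d_o+d_i))² = 0.250
δf = √((∂f/∂d_o · δd_o)² + (∂f/∂d_i · δd_i)²) = √(0.0495 + 0.0600) = 0.331 cm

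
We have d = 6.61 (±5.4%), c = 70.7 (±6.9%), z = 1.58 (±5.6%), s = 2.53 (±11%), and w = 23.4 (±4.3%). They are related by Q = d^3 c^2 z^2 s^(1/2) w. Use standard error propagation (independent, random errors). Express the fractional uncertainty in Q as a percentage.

25.0%

Each factor contributes (exponent × relative error)² to (δQ/Q)²:
  (3·δd/d)² = (3×0.0540)² = 0.0262;  (2·δc/c)² = (2×0.0690)² = 0.0190;  (2·δz/z)² = (2×0.0560)² = 0.0125;  (½·δs/s)² = (0.5×0.110)² = 0.00302;  (1·δw/w)² = (1×0.0430)² = 0.00185
δQ/Q = √(0.0627) = 0.250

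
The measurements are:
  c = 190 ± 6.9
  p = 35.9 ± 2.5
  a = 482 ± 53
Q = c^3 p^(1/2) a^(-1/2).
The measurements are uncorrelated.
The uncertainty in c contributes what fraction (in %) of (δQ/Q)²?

(δQ/Q)² = (3·δc/c)² + (½·δp/p)² + (−½·δa/a)²
  c term: (3×0.0363)² = 0.0119
  p term: (0.5×0.0696)² = 0.00121
  a term: (-0.5×0.110)² = 0.00302
Total = 0.0161. Share from c = 0.0119/0.0161 = 0.737.

73.7%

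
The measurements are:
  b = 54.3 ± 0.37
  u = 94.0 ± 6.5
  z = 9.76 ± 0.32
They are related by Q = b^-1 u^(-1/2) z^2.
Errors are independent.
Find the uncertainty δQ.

0.0135

Relative error in a monomial: (δQ/Q)² = Σ (nᵢ · δxᵢ/xᵢ)².
  (-1·δb/b)² = (-1×0.00681)² = 4.64e-05;  (−½·δu/u)² = (-0.5×0.0691)² = 0.00120;  (2·δz/z)² = (2×0.0328)² = 0.00430
δQ/Q = √(0.00554) = 0.0744
Q = 0.181, so δQ = 0.0744 × 0.181 = 0.0135.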